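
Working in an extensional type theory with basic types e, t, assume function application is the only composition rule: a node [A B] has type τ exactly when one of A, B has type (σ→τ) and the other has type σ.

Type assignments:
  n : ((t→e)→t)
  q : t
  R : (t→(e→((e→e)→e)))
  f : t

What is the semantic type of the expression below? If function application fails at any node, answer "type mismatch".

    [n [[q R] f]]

[q R]: (t→(e→((e→e)→e))) applied to t yields (e→((e→e)→e)).
[[q R] f]: (e→((e→e)→e)) with t — neither is a function whose domain matches the other; composition fails here.

type mismatch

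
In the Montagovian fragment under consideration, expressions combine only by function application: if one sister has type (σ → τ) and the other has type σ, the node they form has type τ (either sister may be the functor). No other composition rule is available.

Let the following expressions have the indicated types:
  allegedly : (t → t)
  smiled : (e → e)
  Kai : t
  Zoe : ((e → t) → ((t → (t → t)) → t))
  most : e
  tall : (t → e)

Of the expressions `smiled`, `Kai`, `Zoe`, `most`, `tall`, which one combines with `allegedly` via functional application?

Kai

smiled : (e → e) — no; allegedly wants t, and smiled wants e.
Kai — combines: allegedly : (t → t) takes Kai : t as argument, giving t.
Zoe : ((e → t) → ((t → (t → t)) → t)) — no; allegedly wants t, and Zoe wants (e → t).
most : e — no; allegedly wants t, and most wants nothing (atomic).
tall : (t → e) — no; allegedly wants t, and tall wants t.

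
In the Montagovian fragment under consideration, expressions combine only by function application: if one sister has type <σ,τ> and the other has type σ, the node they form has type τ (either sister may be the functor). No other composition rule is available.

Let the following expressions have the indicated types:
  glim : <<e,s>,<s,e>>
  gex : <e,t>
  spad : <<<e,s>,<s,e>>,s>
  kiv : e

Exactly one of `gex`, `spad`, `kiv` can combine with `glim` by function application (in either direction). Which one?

gex : <e,t> — neither side's domain matches the other.
spad — combines: spad : <<<e,s>,<s,e>>,s> takes glim : <<e,s>,<s,e>> as argument, giving s.
kiv : e — neither side's domain matches the other.

spad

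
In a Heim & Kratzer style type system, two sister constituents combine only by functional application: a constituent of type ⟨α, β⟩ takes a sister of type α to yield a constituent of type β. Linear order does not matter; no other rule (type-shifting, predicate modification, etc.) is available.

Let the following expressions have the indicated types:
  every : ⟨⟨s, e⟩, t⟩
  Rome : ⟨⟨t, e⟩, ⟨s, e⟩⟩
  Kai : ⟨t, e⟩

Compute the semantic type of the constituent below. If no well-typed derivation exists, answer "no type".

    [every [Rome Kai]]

t

[Rome Kai] — Rome of type ⟨⟨t, e⟩, ⟨s, e⟩⟩ combines with Kai of type ⟨t, e⟩: type ⟨s, e⟩.
[every [Rome Kai]] — every of type ⟨⟨s, e⟩, t⟩ combines with [Rome Kai] of type ⟨s, e⟩: type t.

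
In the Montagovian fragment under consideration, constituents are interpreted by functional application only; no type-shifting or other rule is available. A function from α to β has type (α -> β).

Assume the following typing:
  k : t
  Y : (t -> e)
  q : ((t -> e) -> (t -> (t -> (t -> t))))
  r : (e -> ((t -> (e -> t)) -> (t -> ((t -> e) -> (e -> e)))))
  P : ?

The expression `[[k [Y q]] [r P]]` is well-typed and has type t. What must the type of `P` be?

((e -> ((t -> (e -> t)) -> (t -> ((t -> e) -> (e -> e))))) -> ((t -> (t -> t)) -> t))

[[k [Y q]] [r P]] must have type t. The sister [k [Y q]] has type (t -> (t -> t)); that is not a function onto t, so [r P] must be the functor, of type ((t -> (t -> t)) -> t).
[r P] must have type ((t -> (t -> t)) -> t). The sister r has type (e -> ((t -> (e -> t)) -> (t -> ((t -> e) -> (e -> e))))); that is not a function onto ((t -> (t -> t)) -> t), so P must be the functor, of type ((e -> ((t -> (e -> t)) -> (t -> ((t -> e) -> (e -> e))))) -> ((t -> (t -> t)) -> t)).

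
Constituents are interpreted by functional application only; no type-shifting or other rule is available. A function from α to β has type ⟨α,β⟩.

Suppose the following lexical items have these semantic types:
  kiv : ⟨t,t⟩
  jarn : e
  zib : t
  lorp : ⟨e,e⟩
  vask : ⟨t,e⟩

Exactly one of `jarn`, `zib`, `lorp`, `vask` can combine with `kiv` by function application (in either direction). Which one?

jarn : e — does not combine with kiv.
zib — combines: kiv : ⟨t,t⟩ takes zib : t as argument, giving t.
lorp : ⟨e,e⟩ — does not combine with kiv.
vask : ⟨t,e⟩ — does not combine with kiv.

zib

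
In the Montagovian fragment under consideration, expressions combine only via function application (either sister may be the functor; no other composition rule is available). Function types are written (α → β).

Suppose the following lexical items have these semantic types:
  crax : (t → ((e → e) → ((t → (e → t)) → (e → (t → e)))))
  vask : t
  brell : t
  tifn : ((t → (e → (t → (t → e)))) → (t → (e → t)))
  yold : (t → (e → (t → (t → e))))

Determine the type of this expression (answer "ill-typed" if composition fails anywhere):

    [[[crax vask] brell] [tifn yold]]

[crax vask]: functor crax : (t → ((e → e) → ((t → (e → t)) → (e → (t → e))))), argument vask : t; result ((e → e) → ((t → (e → t)) → (e → (t → e)))).
[[crax vask] brell]: ((e → e) → ((t → (e → t)) → (e → (t → e)))) with t — neither is a function whose domain matches the other; composition fails here.

ill-typed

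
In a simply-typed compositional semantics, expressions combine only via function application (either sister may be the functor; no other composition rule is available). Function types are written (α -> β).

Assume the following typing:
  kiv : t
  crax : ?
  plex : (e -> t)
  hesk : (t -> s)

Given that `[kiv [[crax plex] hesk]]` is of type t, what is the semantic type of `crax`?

For [kiv [[crax plex] hesk]] to have type t with kiv of type t, [[crax plex] hesk] must be the function: [[crax plex] hesk] : (t -> t).
For [[crax plex] hesk] to have type (t -> t) with hesk of type (t -> s), [crax plex] must be the function: [crax plex] : ((t -> s) -> (t -> t)).
For [crax plex] to have type ((t -> s) -> (t -> t)) with plex of type (e -> t), crax must be the function: crax : ((e -> t) -> ((t -> s) -> (t -> t))).

((e -> t) -> ((t -> s) -> (t -> t)))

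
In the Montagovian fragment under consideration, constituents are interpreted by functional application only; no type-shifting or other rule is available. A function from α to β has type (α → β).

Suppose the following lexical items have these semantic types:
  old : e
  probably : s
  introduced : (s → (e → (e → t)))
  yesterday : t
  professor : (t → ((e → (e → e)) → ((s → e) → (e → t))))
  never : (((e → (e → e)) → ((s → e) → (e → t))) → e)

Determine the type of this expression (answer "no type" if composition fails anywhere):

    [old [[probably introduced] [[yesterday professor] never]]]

[probably introduced]: (s → (e → (e → t))) applied to s yields (e → (e → t)).
[yesterday professor]: (t → ((e → (e → e)) → ((s → e) → (e → t)))) applied to t yields ((e → (e → e)) → ((s → e) → (e → t))).
[[yesterday professor] never]: (((e → (e → e)) → ((s → e) → (e → t))) → e) applied to ((e → (e → e)) → ((s → e) → (e → t))) yields e.
[[probably introduced] [[yesterday professor] never]]: (e → (e → t)) applied to e yields (e → t).
[old [[probably introduced] [[yesterday professor] never]]]: (e → t) applied to e yields t.

t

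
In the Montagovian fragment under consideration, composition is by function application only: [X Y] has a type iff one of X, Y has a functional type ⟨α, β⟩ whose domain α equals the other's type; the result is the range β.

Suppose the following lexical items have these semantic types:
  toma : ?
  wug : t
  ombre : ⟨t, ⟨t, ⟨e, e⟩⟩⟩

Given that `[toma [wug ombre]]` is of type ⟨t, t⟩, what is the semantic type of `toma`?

⟨⟨t, ⟨e, e⟩⟩, ⟨t, t⟩⟩

At [toma [wug ombre]] (required: ⟨t, t⟩): [wug ombre] is ⟨t, ⟨e, e⟩⟩, which is not a function with range ⟨t, t⟩; hence toma is the functor — type ⟨⟨t, ⟨e, e⟩⟩, ⟨t, t⟩⟩.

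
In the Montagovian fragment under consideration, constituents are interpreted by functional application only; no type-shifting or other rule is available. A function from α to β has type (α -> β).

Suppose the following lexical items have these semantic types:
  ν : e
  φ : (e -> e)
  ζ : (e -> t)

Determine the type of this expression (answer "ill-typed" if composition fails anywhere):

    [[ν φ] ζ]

t

At [ν φ], φ : (e -> e) takes ν : e, giving e.
At [[ν φ] ζ], ζ : (e -> t) takes [ν φ] : e, giving t.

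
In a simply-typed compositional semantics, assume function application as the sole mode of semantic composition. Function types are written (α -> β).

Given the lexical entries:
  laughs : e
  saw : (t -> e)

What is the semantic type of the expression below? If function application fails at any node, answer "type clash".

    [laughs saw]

[laughs saw]: e with (t -> e) — neither is a function whose domain matches the other; composition fails here.

type clash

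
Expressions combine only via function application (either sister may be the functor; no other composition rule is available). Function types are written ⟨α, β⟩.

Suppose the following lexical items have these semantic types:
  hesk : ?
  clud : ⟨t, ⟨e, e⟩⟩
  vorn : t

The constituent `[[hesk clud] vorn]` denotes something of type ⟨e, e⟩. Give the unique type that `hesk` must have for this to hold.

[[hesk clud] vorn] is required to be ⟨e, e⟩. vorn : t cannot yield ⟨e, e⟩ as functor, so [hesk clud] : ⟨t, ⟨e, e⟩⟩.
[hesk clud] is required to be ⟨t, ⟨e, e⟩⟩. clud : ⟨t, ⟨e, e⟩⟩ cannot yield ⟨t, ⟨e, e⟩⟩ as functor, so hesk : ⟨⟨t, ⟨e, e⟩⟩, ⟨t, ⟨e, e⟩⟩⟩.

⟨⟨t, ⟨e, e⟩⟩, ⟨t, ⟨e, e⟩⟩⟩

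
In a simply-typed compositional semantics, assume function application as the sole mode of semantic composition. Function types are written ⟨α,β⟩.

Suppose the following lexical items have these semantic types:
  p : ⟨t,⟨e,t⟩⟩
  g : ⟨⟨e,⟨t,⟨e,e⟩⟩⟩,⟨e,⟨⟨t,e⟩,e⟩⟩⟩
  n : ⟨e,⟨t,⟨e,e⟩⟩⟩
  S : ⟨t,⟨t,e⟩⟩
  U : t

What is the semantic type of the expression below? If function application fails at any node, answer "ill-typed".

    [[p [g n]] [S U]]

ill-typed

[g n]: ⟨⟨e,⟨t,⟨e,e⟩⟩⟩,⟨e,⟨⟨t,e⟩,e⟩⟩⟩ applied to ⟨e,⟨t,⟨e,e⟩⟩⟩ yields ⟨e,⟨⟨t,e⟩,e⟩⟩.
[p [g n]]: ⟨t,⟨e,t⟩⟩ and ⟨e,⟨⟨t,e⟩,e⟩⟩ cannot combine by function application — type clash.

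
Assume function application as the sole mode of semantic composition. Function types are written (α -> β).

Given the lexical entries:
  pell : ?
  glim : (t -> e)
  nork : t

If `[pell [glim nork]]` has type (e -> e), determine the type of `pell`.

For [pell [glim nork]] to have type (e -> e) with [glim nork] of type e, pell must be the function: pell : (e -> (e -> e)).

(e -> (e -> e))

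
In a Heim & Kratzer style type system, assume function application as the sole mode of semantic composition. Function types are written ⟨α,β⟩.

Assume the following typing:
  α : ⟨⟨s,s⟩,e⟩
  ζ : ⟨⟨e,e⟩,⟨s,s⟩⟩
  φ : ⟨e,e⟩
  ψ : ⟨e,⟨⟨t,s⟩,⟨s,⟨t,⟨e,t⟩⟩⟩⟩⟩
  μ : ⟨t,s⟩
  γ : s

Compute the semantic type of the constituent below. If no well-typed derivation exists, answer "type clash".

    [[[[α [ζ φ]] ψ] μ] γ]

⟨t,⟨e,t⟩⟩

[ζ φ] — ζ of type ⟨⟨e,e⟩,⟨s,s⟩⟩ combines with φ of type ⟨e,e⟩: type ⟨s,s⟩.
[α [ζ φ]] — α of type ⟨⟨s,s⟩,e⟩ combines with [ζ φ] of type ⟨s,s⟩: type e.
[[α [ζ φ]] ψ] — ψ of type ⟨e,⟨⟨t,s⟩,⟨s,⟨t,⟨e,t⟩⟩⟩⟩⟩ combines with [α [ζ φ]] of type e: type ⟨⟨t,s⟩,⟨s,⟨t,⟨e,t⟩⟩⟩⟩.
[[[α [ζ φ]] ψ] μ] — [[α [ζ φ]] ψ] of type ⟨⟨t,s⟩,⟨s,⟨t,⟨e,t⟩⟩⟩⟩ combines with μ of type ⟨t,s⟩: type ⟨s,⟨t,⟨e,t⟩⟩⟩.
[[[[α [ζ φ]] ψ] μ] γ] — [[[α [ζ φ]] ψ] μ] of type ⟨s,⟨t,⟨e,t⟩⟩⟩ combines with γ of type s: type ⟨t,⟨e,t⟩⟩.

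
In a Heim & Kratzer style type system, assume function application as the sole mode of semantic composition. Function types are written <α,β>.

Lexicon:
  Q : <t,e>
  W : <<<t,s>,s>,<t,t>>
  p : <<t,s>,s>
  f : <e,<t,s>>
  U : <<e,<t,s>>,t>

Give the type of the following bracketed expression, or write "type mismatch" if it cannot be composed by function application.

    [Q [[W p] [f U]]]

[W p] — W of type <<<t,s>,s>,<t,t>> combines with p of type <<t,s>,s>: type <t,t>.
[f U] — U of type <<e,<t,s>>,t> combines with f of type <e,<t,s>>: type t.
[[W p] [f U]] — [W p] of type <t,t> combines with [f U] of type t: type t.
[Q [[W p] [f U]]] — Q of type <t,e> combines with [[W p] [f U]] of type t: type e.

e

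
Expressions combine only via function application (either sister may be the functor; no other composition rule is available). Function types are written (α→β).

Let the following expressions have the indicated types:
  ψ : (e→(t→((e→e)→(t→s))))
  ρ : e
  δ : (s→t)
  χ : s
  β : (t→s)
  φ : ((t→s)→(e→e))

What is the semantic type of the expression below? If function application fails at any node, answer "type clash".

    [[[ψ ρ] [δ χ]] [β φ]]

[ψ ρ]: (e→(t→((e→e)→(t→s)))) applied to e yields (t→((e→e)→(t→s))).
[δ χ]: (s→t) applied to s yields t.
[[ψ ρ] [δ χ]]: (t→((e→e)→(t→s))) applied to t yields ((e→e)→(t→s)).
[β φ]: ((t→s)→(e→e)) applied to (t→s) yields (e→e).
[[[ψ ρ] [δ χ]] [β φ]]: ((e→e)→(t→s)) applied to (e→e) yields (t→s).

(t→s)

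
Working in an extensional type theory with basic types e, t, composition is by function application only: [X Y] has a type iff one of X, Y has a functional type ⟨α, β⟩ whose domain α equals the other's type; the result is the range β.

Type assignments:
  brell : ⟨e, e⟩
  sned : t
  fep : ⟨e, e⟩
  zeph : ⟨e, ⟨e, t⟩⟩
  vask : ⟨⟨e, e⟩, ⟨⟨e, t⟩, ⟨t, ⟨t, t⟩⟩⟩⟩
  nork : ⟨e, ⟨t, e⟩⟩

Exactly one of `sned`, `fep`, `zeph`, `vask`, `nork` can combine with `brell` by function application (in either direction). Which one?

sned : t — neither side's domain matches the other.
fep : ⟨e, e⟩ — neither side's domain matches the other.
zeph : ⟨e, ⟨e, t⟩⟩ — neither side's domain matches the other.
vask — combines: vask : ⟨⟨e, e⟩, ⟨⟨e, t⟩, ⟨t, ⟨t, t⟩⟩⟩⟩ takes brell : ⟨e, e⟩ as argument, giving ⟨⟨e, t⟩, ⟨t, ⟨t, t⟩⟩⟩.
nork : ⟨e, ⟨t, e⟩⟩ — neither side's domain matches the other.

vask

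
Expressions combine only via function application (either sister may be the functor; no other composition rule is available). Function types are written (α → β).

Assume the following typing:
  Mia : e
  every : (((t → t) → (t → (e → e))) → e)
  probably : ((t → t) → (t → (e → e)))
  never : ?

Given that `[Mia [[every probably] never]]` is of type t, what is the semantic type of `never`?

(e → (e → t))

At [Mia [[every probably] never]] (required: t): Mia is e, which is not a function with range t; hence [[every probably] never] is the functor — type (e → t).
At [[every probably] never] (required: (e → t)): [every probably] is e, which is not a function with range (e → t); hence never is the functor — type (e → (e → t)).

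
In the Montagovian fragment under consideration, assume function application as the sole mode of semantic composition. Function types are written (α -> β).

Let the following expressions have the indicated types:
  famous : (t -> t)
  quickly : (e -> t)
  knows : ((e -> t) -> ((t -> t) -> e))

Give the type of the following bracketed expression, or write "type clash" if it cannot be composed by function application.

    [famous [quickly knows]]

e

[quickly knows] — knows of type ((e -> t) -> ((t -> t) -> e)) combines with quickly of type (e -> t): type ((t -> t) -> e).
[famous [quickly knows]] — [quickly knows] of type ((t -> t) -> e) combines with famous of type (t -> t): type e.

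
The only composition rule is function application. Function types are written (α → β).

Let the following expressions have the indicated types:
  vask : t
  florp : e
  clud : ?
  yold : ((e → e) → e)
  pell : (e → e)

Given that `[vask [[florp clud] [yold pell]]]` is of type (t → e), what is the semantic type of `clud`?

(e → (e → (t → (t → e))))

[vask [[florp clud] [yold pell]]] is required to be (t → e). vask : t cannot yield (t → e) as functor, so [[florp clud] [yold pell]] : (t → (t → e)).
[[florp clud] [yold pell]] is required to be (t → (t → e)). [yold pell] : e cannot yield (t → (t → e)) as functor, so [florp clud] : (e → (t → (t → e))).
[florp clud] is required to be (e → (t → (t → e))). florp : e cannot yield (e → (t → (t → e))) as functor, so clud : (e → (e → (t → (t → e)))).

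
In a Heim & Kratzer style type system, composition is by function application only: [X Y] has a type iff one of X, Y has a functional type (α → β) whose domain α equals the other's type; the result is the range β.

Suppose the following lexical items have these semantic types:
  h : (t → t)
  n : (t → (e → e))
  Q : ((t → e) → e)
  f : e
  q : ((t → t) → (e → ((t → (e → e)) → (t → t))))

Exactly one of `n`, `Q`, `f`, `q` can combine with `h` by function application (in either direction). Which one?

n : (t → (e → e)) — neither side's domain matches the other.
Q : ((t → e) → e) — neither side's domain matches the other.
f : e — neither side's domain matches the other.
q — combines: q : ((t → t) → (e → ((t → (e → e)) → (t → t)))) takes h : (t → t) as argument, giving (e → ((t → (e → e)) → (t → t))).

q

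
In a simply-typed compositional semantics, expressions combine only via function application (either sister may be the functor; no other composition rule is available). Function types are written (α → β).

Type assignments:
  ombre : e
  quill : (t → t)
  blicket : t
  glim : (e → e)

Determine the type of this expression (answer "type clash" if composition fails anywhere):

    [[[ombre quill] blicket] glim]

type clash

[ombre quill]: e with (t → t) — neither is a function whose domain matches the other; composition fails here.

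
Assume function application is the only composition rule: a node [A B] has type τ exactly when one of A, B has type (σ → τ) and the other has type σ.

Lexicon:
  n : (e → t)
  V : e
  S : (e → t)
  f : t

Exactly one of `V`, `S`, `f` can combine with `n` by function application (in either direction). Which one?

V — combines: n : (e → t) takes V : e as argument, giving t.
S : (e → t) — n needs e; S needs e; neither fits.
f : t — n needs e; f needs nothing (atomic); neither fits.

V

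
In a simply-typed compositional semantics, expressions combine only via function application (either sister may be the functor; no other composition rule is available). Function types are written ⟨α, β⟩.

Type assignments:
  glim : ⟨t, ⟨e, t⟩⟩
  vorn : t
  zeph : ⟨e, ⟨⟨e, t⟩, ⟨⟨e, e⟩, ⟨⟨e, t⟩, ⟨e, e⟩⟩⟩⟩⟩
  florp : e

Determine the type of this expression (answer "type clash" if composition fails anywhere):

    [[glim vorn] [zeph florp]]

[glim vorn]: ⟨t, ⟨e, t⟩⟩ applied to t yields ⟨e, t⟩.
[zeph florp]: ⟨e, ⟨⟨e, t⟩, ⟨⟨e, e⟩, ⟨⟨e, t⟩, ⟨e, e⟩⟩⟩⟩⟩ applied to e yields ⟨⟨e, t⟩, ⟨⟨e, e⟩, ⟨⟨e, t⟩, ⟨e, e⟩⟩⟩⟩.
[[glim vorn] [zeph florp]]: ⟨⟨e, t⟩, ⟨⟨e, e⟩, ⟨⟨e, t⟩, ⟨e, e⟩⟩⟩⟩ applied to ⟨e, t⟩ yields ⟨⟨e, e⟩, ⟨⟨e, t⟩, ⟨e, e⟩⟩⟩.

⟨⟨e, e⟩, ⟨⟨e, t⟩, ⟨e, e⟩⟩⟩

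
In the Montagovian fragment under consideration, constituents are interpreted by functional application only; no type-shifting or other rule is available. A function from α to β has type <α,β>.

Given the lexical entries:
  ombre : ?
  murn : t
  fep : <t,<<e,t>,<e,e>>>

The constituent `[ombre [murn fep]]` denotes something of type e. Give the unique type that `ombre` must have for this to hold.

For [ombre [murn fep]] to have type e with [murn fep] of type <<e,t>,<e,e>>, ombre must be the function: ombre : <<<e,t>,<e,e>>,e>.

<<<e,t>,<e,e>>,e>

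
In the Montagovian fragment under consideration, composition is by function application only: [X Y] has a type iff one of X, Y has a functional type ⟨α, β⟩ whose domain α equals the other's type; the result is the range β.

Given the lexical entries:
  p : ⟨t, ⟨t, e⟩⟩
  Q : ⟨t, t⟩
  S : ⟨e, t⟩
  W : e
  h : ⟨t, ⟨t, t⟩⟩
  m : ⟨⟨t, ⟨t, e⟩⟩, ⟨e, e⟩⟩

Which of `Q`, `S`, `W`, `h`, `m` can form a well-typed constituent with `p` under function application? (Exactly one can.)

Q : ⟨t, t⟩ — neither side's domain matches the other.
S : ⟨e, t⟩ — neither side's domain matches the other.
W : e — neither side's domain matches the other.
h : ⟨t, ⟨t, t⟩⟩ — neither side's domain matches the other.
m — combines: m : ⟨⟨t, ⟨t, e⟩⟩, ⟨e, e⟩⟩ takes p : ⟨t, ⟨t, e⟩⟩ as argument, giving ⟨e, e⟩.

m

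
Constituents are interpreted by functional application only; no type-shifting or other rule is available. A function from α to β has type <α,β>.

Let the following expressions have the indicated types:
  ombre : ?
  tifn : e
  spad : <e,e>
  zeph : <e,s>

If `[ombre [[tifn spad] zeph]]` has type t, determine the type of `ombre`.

[ombre [[tifn spad] zeph]] is required to be t. [[tifn spad] zeph] : s cannot yield t as functor, so ombre : <s,t>.

<s,t>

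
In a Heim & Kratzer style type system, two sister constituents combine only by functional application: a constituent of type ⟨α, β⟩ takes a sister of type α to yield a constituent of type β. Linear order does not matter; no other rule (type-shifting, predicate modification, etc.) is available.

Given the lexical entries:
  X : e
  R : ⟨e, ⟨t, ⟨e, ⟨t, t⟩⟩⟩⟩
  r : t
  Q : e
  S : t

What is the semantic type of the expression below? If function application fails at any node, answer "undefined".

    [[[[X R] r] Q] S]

t

[X R] — R of type ⟨e, ⟨t, ⟨e, ⟨t, t⟩⟩⟩⟩ combines with X of type e: type ⟨t, ⟨e, ⟨t, t⟩⟩⟩.
[[X R] r] — [X R] of type ⟨t, ⟨e, ⟨t, t⟩⟩⟩ combines with r of type t: type ⟨e, ⟨t, t⟩⟩.
[[[X R] r] Q] — [[X R] r] of type ⟨e, ⟨t, t⟩⟩ combines with Q of type e: type ⟨t, t⟩.
[[[[X R] r] Q] S] — [[[X R] r] Q] of type ⟨t, t⟩ combines with S of type t: type t.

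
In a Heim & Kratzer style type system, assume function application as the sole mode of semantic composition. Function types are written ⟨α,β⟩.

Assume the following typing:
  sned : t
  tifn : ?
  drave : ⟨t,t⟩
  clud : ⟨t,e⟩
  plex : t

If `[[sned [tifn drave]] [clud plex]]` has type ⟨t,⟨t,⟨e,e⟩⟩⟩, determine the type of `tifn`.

[[sned [tifn drave]] [clud plex]] must have type ⟨t,⟨t,⟨e,e⟩⟩⟩. The sister [clud plex] has type e; that is not a function onto ⟨t,⟨t,⟨e,e⟩⟩⟩, so [sned [tifn drave]] must be the functor, of type ⟨e,⟨t,⟨t,⟨e,e⟩⟩⟩⟩.
[sned [tifn drave]] must have type ⟨e,⟨t,⟨t,⟨e,e⟩⟩⟩⟩. The sister sned has type t; that is not a function onto ⟨e,⟨t,⟨t,⟨e,e⟩⟩⟩⟩, so [tifn drave] must be the functor, of type ⟨t,⟨e,⟨t,⟨t,⟨e,e⟩⟩⟩⟩⟩.
[tifn drave] must have type ⟨t,⟨e,⟨t,⟨t,⟨e,e⟩⟩⟩⟩⟩. The sister drave has type ⟨t,t⟩; that is not a function onto ⟨t,⟨e,⟨t,⟨t,⟨e,e⟩⟩⟩⟩⟩, so tifn must be the functor, of type ⟨⟨t,t⟩,⟨t,⟨e,⟨t,⟨t,⟨e,e⟩⟩⟩⟩⟩⟩.

⟨⟨t,t⟩,⟨t,⟨e,⟨t,⟨t,⟨e,e⟩⟩⟩⟩⟩⟩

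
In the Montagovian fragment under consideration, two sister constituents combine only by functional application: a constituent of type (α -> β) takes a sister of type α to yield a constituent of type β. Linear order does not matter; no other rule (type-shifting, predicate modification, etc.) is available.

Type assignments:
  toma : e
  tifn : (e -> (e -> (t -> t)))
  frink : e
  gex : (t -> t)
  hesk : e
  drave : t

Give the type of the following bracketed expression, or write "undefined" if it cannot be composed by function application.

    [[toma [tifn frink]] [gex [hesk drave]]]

[tifn frink] — tifn of type (e -> (e -> (t -> t))) combines with frink of type e: type (e -> (t -> t)).
[toma [tifn frink]] — [tifn frink] of type (e -> (t -> t)) combines with toma of type e: type (t -> t).
[hesk drave]: e with t — neither is a function whose domain matches the other; composition fails here.

undefined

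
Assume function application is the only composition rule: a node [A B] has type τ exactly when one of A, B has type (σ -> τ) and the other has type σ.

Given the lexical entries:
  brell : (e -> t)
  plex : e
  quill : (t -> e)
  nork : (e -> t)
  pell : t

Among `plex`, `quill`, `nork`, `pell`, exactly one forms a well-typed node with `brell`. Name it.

plex

plex — combines: brell : (e -> t) takes plex : e as argument, giving t.
quill : (t -> e) — does not combine with brell.
nork : (e -> t) — does not combine with brell.
pell : t — does not combine with brell.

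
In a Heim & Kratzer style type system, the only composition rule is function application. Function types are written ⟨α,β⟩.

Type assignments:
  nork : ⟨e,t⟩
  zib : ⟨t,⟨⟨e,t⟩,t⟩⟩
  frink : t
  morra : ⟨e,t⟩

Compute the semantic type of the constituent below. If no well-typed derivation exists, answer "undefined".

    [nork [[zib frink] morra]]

[zib frink]: zib is ⟨t,⟨⟨e,t⟩,t⟩⟩, frink is t; result ⟨⟨e,t⟩,t⟩.
[[zib frink] morra]: [zib frink] is ⟨⟨e,t⟩,t⟩, morra is ⟨e,t⟩; result t.
[nork [[zib frink] morra]]: ⟨e,t⟩ and t cannot combine by function application — type clash.

undefined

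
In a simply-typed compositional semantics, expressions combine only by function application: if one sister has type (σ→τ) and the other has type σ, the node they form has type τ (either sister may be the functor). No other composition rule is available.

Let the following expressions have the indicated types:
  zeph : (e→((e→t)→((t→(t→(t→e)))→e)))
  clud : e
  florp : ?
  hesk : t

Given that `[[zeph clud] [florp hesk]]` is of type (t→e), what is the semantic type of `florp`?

[[zeph clud] [florp hesk]] is required to be (t→e). [zeph clud] : ((e→t)→((t→(t→(t→e)))→e)) cannot yield (t→e) as functor, so [florp hesk] : (((e→t)→((t→(t→(t→e)))→e))→(t→e)).
[florp hesk] is required to be (((e→t)→((t→(t→(t→e)))→e))→(t→e)). hesk : t cannot yield (((e→t)→((t→(t→(t→e)))→e))→(t→e)) as functor, so florp : (t→(((e→t)→((t→(t→(t→e)))→e))→(t→e))).

(t→(((e→t)→((t→(t→(t→e)))→e))→(t→e)))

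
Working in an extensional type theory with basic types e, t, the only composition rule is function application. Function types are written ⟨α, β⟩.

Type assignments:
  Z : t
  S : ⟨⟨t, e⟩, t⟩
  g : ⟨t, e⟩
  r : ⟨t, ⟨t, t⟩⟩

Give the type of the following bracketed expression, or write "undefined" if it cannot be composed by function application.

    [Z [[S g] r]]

t

[S g]: functor S : ⟨⟨t, e⟩, t⟩, argument g : ⟨t, e⟩; result t.
[[S g] r]: functor r : ⟨t, ⟨t, t⟩⟩, argument [S g] : t; result ⟨t, t⟩.
[Z [[S g] r]]: functor [[S g] r] : ⟨t, t⟩, argument Z : t; result t.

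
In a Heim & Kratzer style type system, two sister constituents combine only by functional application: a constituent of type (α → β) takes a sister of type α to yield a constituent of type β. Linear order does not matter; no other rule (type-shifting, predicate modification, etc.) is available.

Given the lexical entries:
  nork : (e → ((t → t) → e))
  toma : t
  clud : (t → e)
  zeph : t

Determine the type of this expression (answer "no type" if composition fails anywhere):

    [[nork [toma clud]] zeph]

[toma clud] — clud of type (t → e) combines with toma of type t: type e.
[nork [toma clud]] — nork of type (e → ((t → t) → e)) combines with [toma clud] of type e: type ((t → t) → e).
At [[nork [toma clud]] zeph]: neither ((t → t) → e) nor t can take the other as argument; the node is ill-typed.

no type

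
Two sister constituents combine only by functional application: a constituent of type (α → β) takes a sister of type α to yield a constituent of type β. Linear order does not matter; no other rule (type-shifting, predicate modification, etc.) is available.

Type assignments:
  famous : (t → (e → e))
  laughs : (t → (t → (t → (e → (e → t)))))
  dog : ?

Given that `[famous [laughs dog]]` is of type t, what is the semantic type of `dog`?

For [famous [laughs dog]] to have type t with famous of type (t → (e → e)), [laughs dog] must be the function: [laughs dog] : ((t → (e → e)) → t).
For [laughs dog] to have type ((t → (e → e)) → t) with laughs of type (t → (t → (t → (e → (e → t))))), dog must be the function: dog : ((t → (t → (t → (e → (e → t))))) → ((t → (e → e)) → t)).

((t → (t → (t → (e → (e → t))))) → ((t → (e → e)) → t))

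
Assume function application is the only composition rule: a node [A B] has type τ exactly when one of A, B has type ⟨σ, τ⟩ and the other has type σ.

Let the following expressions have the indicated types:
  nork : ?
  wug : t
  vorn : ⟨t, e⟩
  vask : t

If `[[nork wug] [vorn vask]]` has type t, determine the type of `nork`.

⟨t, ⟨e, t⟩⟩

[[nork wug] [vorn vask]] must have type t. The sister [vorn vask] has type e; that is not a function onto t, so [nork wug] must be the functor, of type ⟨e, t⟩.
[nork wug] must have type ⟨e, t⟩. The sister wug has type t; that is not a function onto ⟨e, t⟩, so nork must be the functor, of type ⟨t, ⟨e, t⟩⟩.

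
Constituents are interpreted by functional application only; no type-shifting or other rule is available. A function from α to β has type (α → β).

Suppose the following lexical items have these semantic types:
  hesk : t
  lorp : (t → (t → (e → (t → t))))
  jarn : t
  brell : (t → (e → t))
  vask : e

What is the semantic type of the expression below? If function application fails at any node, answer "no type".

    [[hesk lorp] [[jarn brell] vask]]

(e → (t → t))

[hesk lorp]: functor lorp : (t → (t → (e → (t → t)))), argument hesk : t; result (t → (e → (t → t))).
[jarn brell]: functor brell : (t → (e → t)), argument jarn : t; result (e → t).
[[jarn brell] vask]: functor [jarn brell] : (e → t), argument vask : e; result t.
[[hesk lorp] [[jarn brell] vask]]: functor [hesk lorp] : (t → (e → (t → t))), argument [[jarn brell] vask] : t; result (e → (t → t)).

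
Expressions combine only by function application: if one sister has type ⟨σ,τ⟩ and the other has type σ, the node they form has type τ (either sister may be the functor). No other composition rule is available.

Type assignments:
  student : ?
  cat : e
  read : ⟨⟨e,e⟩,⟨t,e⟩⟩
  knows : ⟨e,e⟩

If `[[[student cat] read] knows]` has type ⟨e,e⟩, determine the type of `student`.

[[[student cat] read] knows] must have type ⟨e,e⟩. The sister knows has type ⟨e,e⟩; that is not a function onto ⟨e,e⟩, so [[student cat] read] must be the functor, of type ⟨⟨e,e⟩,⟨e,e⟩⟩.
[[student cat] read] must have type ⟨⟨e,e⟩,⟨e,e⟩⟩. The sister read has type ⟨⟨e,e⟩,⟨t,e⟩⟩; that is not a function onto ⟨⟨e,e⟩,⟨e,e⟩⟩, so [student cat] must be the functor, of type ⟨⟨⟨e,e⟩,⟨t,e⟩⟩,⟨⟨e,e⟩,⟨e,e⟩⟩⟩.
[student cat] must have type ⟨⟨⟨e,e⟩,⟨t,e⟩⟩,⟨⟨e,e⟩,⟨e,e⟩⟩⟩. The sister cat has type e; that is not a function onto ⟨⟨⟨e,e⟩,⟨t,e⟩⟩,⟨⟨e,e⟩,⟨e,e⟩⟩⟩, so student must be the functor, of type ⟨e,⟨⟨⟨e,e⟩,⟨t,e⟩⟩,⟨⟨e,e⟩,⟨e,e⟩⟩⟩⟩.

⟨e,⟨⟨⟨e,e⟩,⟨t,e⟩⟩,⟨⟨e,e⟩,⟨e,e⟩⟩⟩⟩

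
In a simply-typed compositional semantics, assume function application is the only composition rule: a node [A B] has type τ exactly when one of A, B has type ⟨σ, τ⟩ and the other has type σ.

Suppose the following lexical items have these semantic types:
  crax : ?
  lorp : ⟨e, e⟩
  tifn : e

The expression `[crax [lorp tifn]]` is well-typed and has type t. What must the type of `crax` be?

[crax [lorp tifn]] is required to be t. [lorp tifn] : e cannot yield t as functor, so crax : ⟨e, t⟩.

⟨e, t⟩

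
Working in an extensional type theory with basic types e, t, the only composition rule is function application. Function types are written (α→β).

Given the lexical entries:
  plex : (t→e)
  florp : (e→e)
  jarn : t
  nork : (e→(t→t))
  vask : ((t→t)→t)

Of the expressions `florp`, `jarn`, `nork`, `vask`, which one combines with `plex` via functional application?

florp : (e→e) — no; plex wants t, and florp wants e.
jarn — combines: plex : (t→e) takes jarn : t as argument, giving e.
nork : (e→(t→t)) — no; plex wants t, and nork wants e.
vask : ((t→t)→t) — no; plex wants t, and vask wants (t→t).

jarn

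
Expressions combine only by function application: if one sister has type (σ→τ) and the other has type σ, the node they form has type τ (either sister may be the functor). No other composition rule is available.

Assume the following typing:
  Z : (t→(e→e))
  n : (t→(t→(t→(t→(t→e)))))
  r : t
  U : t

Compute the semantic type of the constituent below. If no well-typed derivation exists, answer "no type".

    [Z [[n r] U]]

At [n r], n : (t→(t→(t→(t→(t→e))))) takes r : t, giving (t→(t→(t→(t→e)))).
At [[n r] U], [n r] : (t→(t→(t→(t→e)))) takes U : t, giving (t→(t→(t→e))).
[Z [[n r] U]]: (t→(e→e)) with (t→(t→(t→e))) — neither is a function whose domain matches the other; composition fails here.

no type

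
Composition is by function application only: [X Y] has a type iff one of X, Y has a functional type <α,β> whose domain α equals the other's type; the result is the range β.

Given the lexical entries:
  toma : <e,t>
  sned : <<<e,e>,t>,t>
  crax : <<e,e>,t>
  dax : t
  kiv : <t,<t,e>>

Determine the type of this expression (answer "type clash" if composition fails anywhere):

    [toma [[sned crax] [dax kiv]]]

[sned crax] — sned of type <<<e,e>,t>,t> combines with crax of type <<e,e>,t>: type t.
[dax kiv] — kiv of type <t,<t,e>> combines with dax of type t: type <t,e>.
[[sned crax] [dax kiv]] — [dax kiv] of type <t,e> combines with [sned crax] of type t: type e.
[toma [[sned crax] [dax kiv]]] — toma of type <e,t> combines with [[sned crax] [dax kiv]] of type e: type t.

t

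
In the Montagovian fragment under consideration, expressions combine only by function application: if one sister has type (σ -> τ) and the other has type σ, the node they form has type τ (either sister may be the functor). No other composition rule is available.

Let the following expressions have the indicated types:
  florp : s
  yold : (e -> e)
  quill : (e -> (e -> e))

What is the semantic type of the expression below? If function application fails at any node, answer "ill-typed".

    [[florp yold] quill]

ill-typed

At [florp yold]: neither s nor (e -> e) can take the other as argument; the node is ill-typed.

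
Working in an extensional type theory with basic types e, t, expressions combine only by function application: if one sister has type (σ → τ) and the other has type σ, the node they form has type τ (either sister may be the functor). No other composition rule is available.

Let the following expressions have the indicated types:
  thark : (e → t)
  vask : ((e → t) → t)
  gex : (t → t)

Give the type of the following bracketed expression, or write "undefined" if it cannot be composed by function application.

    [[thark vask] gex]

[thark vask]: functor vask : ((e → t) → t), argument thark : (e → t); result t.
[[thark vask] gex]: functor gex : (t → t), argument [thark vask] : t; result t.

t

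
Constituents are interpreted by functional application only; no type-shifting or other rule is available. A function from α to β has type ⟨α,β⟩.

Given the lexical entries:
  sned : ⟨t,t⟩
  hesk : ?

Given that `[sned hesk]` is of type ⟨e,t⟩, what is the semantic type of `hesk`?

At [sned hesk] (required: ⟨e,t⟩): sned is ⟨t,t⟩, which is not a function with range ⟨e,t⟩; hence hesk is the functor — type ⟨⟨t,t⟩,⟨e,t⟩⟩.

⟨⟨t,t⟩,⟨e,t⟩⟩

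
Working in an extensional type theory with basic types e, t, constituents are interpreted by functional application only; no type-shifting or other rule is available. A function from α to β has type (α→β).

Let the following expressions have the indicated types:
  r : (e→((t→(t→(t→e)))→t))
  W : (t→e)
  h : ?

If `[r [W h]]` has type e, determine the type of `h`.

[r [W h]] is required to be e. r : (e→((t→(t→(t→e)))→t)) cannot yield e as functor, so [W h] : ((e→((t→(t→(t→e)))→t))→e).
[W h] is required to be ((e→((t→(t→(t→e)))→t))→e). W : (t→e) cannot yield ((e→((t→(t→(t→e)))→t))→e) as functor, so h : ((t→e)→((e→((t→(t→(t→e)))→t))→e)).

((t→e)→((e→((t→(t→(t→e)))→t))→e))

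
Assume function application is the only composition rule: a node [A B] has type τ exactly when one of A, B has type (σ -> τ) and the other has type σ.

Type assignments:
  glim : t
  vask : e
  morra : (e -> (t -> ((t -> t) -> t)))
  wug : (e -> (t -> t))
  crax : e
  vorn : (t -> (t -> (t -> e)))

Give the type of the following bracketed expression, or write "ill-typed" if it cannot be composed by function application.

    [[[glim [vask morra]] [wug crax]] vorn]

[vask morra]: (e -> (t -> ((t -> t) -> t))) applied to e yields (t -> ((t -> t) -> t)).
[glim [vask morra]]: (t -> ((t -> t) -> t)) applied to t yields ((t -> t) -> t).
[wug crax]: (e -> (t -> t)) applied to e yields (t -> t).
[[glim [vask morra]] [wug crax]]: ((t -> t) -> t) applied to (t -> t) yields t.
[[[glim [vask morra]] [wug crax]] vorn]: (t -> (t -> (t -> e))) applied to t yields (t -> (t -> e)).

(t -> (t -> e))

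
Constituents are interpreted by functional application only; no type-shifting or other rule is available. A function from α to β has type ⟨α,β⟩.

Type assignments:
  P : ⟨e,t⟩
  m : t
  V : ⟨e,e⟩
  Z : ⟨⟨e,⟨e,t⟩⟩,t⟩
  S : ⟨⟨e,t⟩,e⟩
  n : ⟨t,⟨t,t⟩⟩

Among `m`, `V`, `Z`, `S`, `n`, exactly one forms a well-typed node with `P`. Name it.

m : t — neither side's domain matches the other.
V : ⟨e,e⟩ — neither side's domain matches the other.
Z : ⟨⟨e,⟨e,t⟩⟩,t⟩ — neither side's domain matches the other.
S — combines: S : ⟨⟨e,t⟩,e⟩ takes P : ⟨e,t⟩ as argument, giving e.
n : ⟨t,⟨t,t⟩⟩ — neither side's domain matches the other.

S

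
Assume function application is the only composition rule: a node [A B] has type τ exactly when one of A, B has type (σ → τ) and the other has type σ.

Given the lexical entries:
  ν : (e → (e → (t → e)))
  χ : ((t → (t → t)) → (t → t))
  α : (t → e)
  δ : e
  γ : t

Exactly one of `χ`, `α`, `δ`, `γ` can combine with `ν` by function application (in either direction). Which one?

δ

χ : ((t → (t → t)) → (t → t)) — does not combine with ν.
α : (t → e) — does not combine with ν.
δ — combines: ν : (e → (e → (t → e))) takes δ : e as argument, giving (e → (t → e)).
γ : t — does not combine with ν.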